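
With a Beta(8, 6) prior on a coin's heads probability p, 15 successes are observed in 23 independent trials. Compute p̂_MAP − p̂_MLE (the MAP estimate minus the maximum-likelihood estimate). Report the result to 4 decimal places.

Posterior is Beta(23, 14); MAP = (23−1)/(37−2) = 22/35 ≈ 0.62857.
MLE ignores the prior: p̂_MLE = k/n = 15/23 ≈ 0.65217.
Difference = 22/35 − 15/23 = -19/805 ≈ -0.0236.

MAP − MLE = -0.0236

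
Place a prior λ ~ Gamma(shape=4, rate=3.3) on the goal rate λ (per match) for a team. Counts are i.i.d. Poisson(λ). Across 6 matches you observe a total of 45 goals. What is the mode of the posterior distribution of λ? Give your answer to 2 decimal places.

Σxᵢ = 45, n = 6.
Posterior ∝ λ^3e^(−3.3λ) · λ^45e^(−6λ) = λ^48e^(−9.3λ), i.e. Gamma(shape=49, rate=9.3).
The mode of a Gamma(a, b) with a ≥ 1 (shape–rate) is (a−1)/b = 48/9.3 ≈ 5.16.

λ̂_MAP = 5.16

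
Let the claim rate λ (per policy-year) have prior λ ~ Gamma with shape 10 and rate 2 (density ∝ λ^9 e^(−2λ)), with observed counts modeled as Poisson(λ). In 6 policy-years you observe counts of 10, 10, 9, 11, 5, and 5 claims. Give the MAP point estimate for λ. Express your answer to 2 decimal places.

λ̂_MAP = 7.38

Σxᵢ = 10+10+9+11+5+5 = 50, with n = 6.
Posterior ∝ λ^9e^(−2λ) · λ^50e^(−6λ) = λ^59e^(−8λ), i.e. Gamma(shape=60, rate=8).
The mode of a Gamma(a, b) with a ≥ 1 (shape–rate) is (a−1)/b = 59/8 ≈ 7.38.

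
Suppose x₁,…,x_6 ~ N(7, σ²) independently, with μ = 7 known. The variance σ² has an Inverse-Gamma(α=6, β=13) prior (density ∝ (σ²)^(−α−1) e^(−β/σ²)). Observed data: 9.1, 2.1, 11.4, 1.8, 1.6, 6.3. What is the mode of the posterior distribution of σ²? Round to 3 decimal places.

Sum of squared deviations about the known mean: SS = (9.1−7)² + (2.1−7)² + (11.4−7)² + (1.8−7)² + (1.6−7)² + (6.3−7)² = 104.47.
The Normal likelihood contributes (σ²)^(−n/2) exp(−SS/(2σ²)), so the posterior is Inverse-Gamma(α + n/2, β + SS/2) = Inverse-Gamma(9, 65.235).
The mode of Inverse-Gamma(a, b) is b/(a+1) = 65.235/10 ≈ 6.524.

σ̂²_MAP = 6.524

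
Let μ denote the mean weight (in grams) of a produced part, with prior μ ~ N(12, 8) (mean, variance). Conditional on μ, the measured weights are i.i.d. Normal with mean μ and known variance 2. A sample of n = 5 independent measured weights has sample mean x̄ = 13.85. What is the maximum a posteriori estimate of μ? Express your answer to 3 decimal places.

n = 5, x̄ = 13.85.
For a Normal prior and Normal likelihood with known variance, the posterior is Normal; its mode equals its mean, the precision-weighted average.
Prior precision 1/σ₀² = 1/8 = 0.125; data precision n/σ² = 5/2 = 2.5.
μ̂ = (0.125·12 + 2.5·13.85) / (0.125 + 2.5) = 36.125/2.625 = 289/21 ≈ 13.762.

μ̂_MAP = 13.762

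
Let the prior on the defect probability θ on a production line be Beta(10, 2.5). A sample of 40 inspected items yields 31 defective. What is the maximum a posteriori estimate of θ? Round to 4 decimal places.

θ̂_MAP = 0.7921

Prior: Beta(10, 2.5).
Data: 31 successes in 40 trials. The binomial likelihood contributes θ^31(1−θ)^9, so the posterior is Beta(10+31, 2.5+9) = Beta(41, 11.5).
For Beta(a, b) with a, b > 1 the mode is (a−1)/(a+b−2) = 40/50.5 ≈ 0.7921.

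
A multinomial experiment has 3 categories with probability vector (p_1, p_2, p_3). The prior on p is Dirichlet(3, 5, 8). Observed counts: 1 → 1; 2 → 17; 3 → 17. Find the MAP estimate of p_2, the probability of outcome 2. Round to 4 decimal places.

MAP estimate: 0.4375

The posterior is Dirichlet(αᵢ + nᵢ) = Dirichlet(4, 22, 25).
For a Dirichlet(a₁,…,a_K) with all aᵢ > 1, the mode has j-th component (aⱼ − 1)/(Σaᵢ − K).
Here Σaᵢ = 51 and K = 3, so p_2 = (22 − 1)/(51 − 3) = 21/48 ≈ 0.4375.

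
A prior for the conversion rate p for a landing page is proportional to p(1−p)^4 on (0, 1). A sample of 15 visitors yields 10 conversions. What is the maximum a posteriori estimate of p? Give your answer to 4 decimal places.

p̂_MAP = 0.5500

The prior density ∝ p(1−p)^4 is the kernel of Beta(2, 5).
Data: 10 successes in 15 trials. The binomial likelihood contributes p^10(1−p)^5, so the posterior is Beta(2+10, 5+5) = Beta(12, 10).
For Beta(a, b) with a, b > 1 the mode is (a−1)/(a+b−2) = 11/20 ≈ 0.5500.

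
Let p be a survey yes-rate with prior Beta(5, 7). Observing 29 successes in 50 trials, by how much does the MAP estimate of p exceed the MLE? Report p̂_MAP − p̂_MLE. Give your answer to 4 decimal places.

MAP − MLE = -0.0300

Posterior is Beta(34, 28); MAP = (34−1)/(62−2) = 33/60 ≈ 0.55000.
MLE ignores the prior: p̂_MLE = k/n = 29/50 ≈ 0.58000.
Difference = 33/60 − 29/50 = -3/100 ≈ -0.0300.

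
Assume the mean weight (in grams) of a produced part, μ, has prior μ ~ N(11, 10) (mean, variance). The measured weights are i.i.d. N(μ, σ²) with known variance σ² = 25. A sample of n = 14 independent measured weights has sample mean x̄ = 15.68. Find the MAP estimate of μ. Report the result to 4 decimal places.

μ̂_MAP = 14.9709

n = 14, x̄ = 15.68.
For a Normal prior and Normal likelihood with known variance, the posterior is Normal; its mode equals its mean, the precision-weighted average.
Prior precision 1/σ₀² = 1/10 = 0.1; data precision n/σ² = 14/25 = 0.56.
μ̂ = (0.1·11 + 0.56·15.68) / (0.1 + 0.56) = 9.8808/0.66 = 4117/275 ≈ 14.9709.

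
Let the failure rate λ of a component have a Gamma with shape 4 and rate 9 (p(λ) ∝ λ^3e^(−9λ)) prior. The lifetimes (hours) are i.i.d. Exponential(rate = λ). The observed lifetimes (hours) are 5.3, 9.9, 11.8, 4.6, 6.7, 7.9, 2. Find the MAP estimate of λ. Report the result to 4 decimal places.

λ̂_MAP = 0.1748

The Exponential(rate=λ) likelihood is ∝ λ^n e^(−λΣtᵢ). Here n = 7 and Σtᵢ = 5.3 + 9.9 + 11.8 + 4.6 + 6.7 + 7.9 + 2 = 48.2.
Posterior ∝ λ^3e^(−9λ) · λ^7e^(−48.2λ) = λ^10e^(−57.2λ), i.e. Gamma(11, 57.2).
Mode = (a−1)/b = 10/57.2 ≈ 0.1748.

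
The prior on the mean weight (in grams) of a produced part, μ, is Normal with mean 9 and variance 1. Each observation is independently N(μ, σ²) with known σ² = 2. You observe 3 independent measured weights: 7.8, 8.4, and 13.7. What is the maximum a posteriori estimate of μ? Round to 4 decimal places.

n = 3; x̄ = (7.8 + 8.4 + 13.7)/3 = 29.9/3 = 299/30 ≈ 9.9667.
For a Normal prior and Normal likelihood with known variance, the posterior is Normal; its mode equals its mean, the precision-weighted average.
Prior precision 1/σ₀² = 1/1 = 1; data precision n/σ² = 3/2 = 1.5.
μ̂ = (1·9 + 1.5·(299/30)) / (1 + 1.5) = 23.95/2.5 = 9.5800.

μ̂_MAP = 9.5800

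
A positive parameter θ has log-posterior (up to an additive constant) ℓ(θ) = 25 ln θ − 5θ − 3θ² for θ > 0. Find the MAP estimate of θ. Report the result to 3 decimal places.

ℓ'(θ) = 25/θ − 5 − 6θ. Setting this to zero and multiplying by θ: 6θ² + 5θ − 25 = 0.
θ = (−5 + √(5² + 4·6·25)) / (2·6) = (−5 + √625) / 12 = (−5 + 25)/12 = 5/3.
ℓ''(θ) = −25/θ² − 6 < 0, confirming a maximum.

θ̂_MAP = 1.667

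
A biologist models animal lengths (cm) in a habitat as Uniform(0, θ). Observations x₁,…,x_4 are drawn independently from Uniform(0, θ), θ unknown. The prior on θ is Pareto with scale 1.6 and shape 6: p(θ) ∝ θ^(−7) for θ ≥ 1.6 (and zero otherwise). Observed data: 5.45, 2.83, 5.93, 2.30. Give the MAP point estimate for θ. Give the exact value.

θ̂_MAP = 5.93

The Uniform(0, θ) likelihood is θ^(−n) for θ ≥ max(xᵢ), zero otherwise. Here max(xᵢ) = 5.93.
Posterior ∝ θ^(−7) · θ^(−4) = θ^(−11) on θ ≥ max(1.6, 5.93) = 5.93.
This density is strictly decreasing in θ, so the posterior mode lies at the lower boundary of the support.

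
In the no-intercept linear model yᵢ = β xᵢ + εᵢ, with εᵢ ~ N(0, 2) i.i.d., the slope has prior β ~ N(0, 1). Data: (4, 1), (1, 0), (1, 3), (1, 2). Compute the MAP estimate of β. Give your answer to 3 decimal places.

β̂_MAP = 0.429

log p(β | y) = −Σ(yᵢ − βxᵢ)²/(2·2) − β²/(2·1) + const.
Setting the derivative to zero: Σxᵢ(yᵢ − βxᵢ)/2 − β/1 = 0, so β = Σxᵢyᵢ / (Σxᵢ² + σ²/τ²).
Σxᵢyᵢ = 4·1 + 1·0 + 1·3 + 1·2 = 9; Σxᵢ² = 19; σ²/τ² = 2.
β̂_MAP = 9 / (19 + 2) = 9/21 ≈ 0.429.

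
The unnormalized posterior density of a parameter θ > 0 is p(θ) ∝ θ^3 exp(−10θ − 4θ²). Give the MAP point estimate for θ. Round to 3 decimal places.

ℓ'(θ) = 3/θ − 10 − 8θ. Setting this to zero and multiplying by θ: 8θ² + 10θ − 3 = 0.
θ = (−10 + √(10² + 4·8·3)) / (2·8) = (−10 + √196) / 16 = (−10 + 14)/16 = 1/4.
ℓ''(θ) = −3/θ² − 8 < 0, confirming a maximum.

θ̂_MAP = 0.250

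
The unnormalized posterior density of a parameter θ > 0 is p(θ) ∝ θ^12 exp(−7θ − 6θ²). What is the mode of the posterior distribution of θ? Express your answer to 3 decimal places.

ℓ'(θ) = 12/θ − 7 − 12θ. Setting this to zero and multiplying by θ: 12θ² + 7θ − 12 = 0.
θ = (−7 + √(7² + 4·12·12)) / (2·12) = (−7 + √625) / 24 = (−7 + 25)/24 = 3/4.
ℓ''(θ) = −12/θ² − 12 < 0, confirming a maximum.

θ̂_MAP = 0.750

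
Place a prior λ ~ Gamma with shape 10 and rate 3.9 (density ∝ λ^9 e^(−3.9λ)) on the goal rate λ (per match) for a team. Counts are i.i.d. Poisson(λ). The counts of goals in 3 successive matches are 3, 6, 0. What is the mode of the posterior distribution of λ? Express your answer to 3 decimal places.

Σxᵢ = 3+6+0 = 9, with n = 3.
Posterior ∝ λ^9e^(−3.9λ) · λ^9e^(−3λ) = λ^18e^(−6.9λ), i.e. Gamma(shape=19, rate=6.9).
The mode of a Gamma(a, b) with a ≥ 1 (shape–rate) is (a−1)/b = 18/6.9 ≈ 2.609.

λ̂_MAP = 2.609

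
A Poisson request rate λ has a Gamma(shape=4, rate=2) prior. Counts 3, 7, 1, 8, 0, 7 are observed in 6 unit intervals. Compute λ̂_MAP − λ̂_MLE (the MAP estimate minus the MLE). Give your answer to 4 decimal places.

MAP − MLE = -0.7083

Σxᵢ = 26. Posterior is Gamma(30, 8); MAP = (30−1)/8 = 29/8 ≈ 3.62500.
MLE = x̄ = 26/6 ≈ 4.33333.
Difference = 29/8 − 26/6 = -17/24 ≈ -0.7083.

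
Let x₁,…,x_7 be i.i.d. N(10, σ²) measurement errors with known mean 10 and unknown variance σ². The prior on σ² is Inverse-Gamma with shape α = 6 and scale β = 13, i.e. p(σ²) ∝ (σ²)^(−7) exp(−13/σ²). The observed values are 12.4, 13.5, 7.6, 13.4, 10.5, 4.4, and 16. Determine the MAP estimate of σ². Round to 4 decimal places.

Sum of squared deviations about the known mean: SS = (12.4−10)² + (13.5−10)² + (7.6−10)² + (13.4−10)² + (10.5−10)² + (4.4−10)² + (16−10)² = 102.94.
The Normal likelihood contributes (σ²)^(−n/2) exp(−SS/(2σ²)), so the posterior is Inverse-Gamma(α + n/2, β + SS/2) = Inverse-Gamma(9.5, 64.47).
The mode of Inverse-Gamma(a, b) is b/(a+1) = 64.47/10.5 ≈ 6.1400.

σ̂²_MAP = 6.1400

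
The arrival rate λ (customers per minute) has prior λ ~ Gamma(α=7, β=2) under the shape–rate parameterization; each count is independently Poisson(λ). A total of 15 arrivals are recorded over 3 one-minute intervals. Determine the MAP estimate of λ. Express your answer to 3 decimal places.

λ̂_MAP = 4.200

Σxᵢ = 15, n = 3.
Posterior ∝ λ^6e^(−2λ) · λ^15e^(−3λ) = λ^21e^(−5λ), i.e. Gamma(shape=22, rate=5).
The mode of a Gamma(a, b) with a ≥ 1 (shape–rate) is (a−1)/b = 21/5 ≈ 4.200.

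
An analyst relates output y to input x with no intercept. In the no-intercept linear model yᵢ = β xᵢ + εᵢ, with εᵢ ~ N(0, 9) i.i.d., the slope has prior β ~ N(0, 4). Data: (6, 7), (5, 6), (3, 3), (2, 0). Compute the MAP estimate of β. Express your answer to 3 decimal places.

β̂_MAP = 1.062

log p(β | y) = −Σ(yᵢ − βxᵢ)²/(2·9) − β²/(2·4) + const.
Setting the derivative to zero: Σxᵢ(yᵢ − βxᵢ)/9 − β/4 = 0, so β = Σxᵢyᵢ / (Σxᵢ² + σ²/τ²).
Σxᵢyᵢ = 6·7 + 5·6 + 3·3 + 2·0 = 81; Σxᵢ² = 74; σ²/τ² = 2.25.
β̂_MAP = 81 / (74 + 2.25) = 81/76.25 ≈ 1.062.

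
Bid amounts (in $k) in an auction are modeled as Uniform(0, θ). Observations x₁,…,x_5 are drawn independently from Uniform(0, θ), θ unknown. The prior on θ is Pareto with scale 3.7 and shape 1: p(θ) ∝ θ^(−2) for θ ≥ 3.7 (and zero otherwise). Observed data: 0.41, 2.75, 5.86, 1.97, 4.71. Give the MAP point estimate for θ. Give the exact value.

θ̂_MAP = 5.86

The Uniform(0, θ) likelihood is θ^(−n) for θ ≥ max(xᵢ), zero otherwise. Here max(xᵢ) = 5.86.
Posterior ∝ θ^(−2) · θ^(−5) = θ^(−7) on θ ≥ max(3.7, 5.86) = 5.86.
This density is strictly decreasing in θ, so the posterior mode lies at the lower boundary of the support.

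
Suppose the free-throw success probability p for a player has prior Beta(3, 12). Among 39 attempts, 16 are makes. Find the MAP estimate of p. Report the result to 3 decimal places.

p̂_MAP = 0.346

Prior: Beta(3, 12).
Data: 16 successes in 39 trials. The binomial likelihood contributes p^16(1−p)^23, so the posterior is Beta(3+16, 12+23) = Beta(19, 35).
For Beta(a, b) with a, b > 1 the mode is (a−1)/(a+b−2) = 18/52 ≈ 0.346.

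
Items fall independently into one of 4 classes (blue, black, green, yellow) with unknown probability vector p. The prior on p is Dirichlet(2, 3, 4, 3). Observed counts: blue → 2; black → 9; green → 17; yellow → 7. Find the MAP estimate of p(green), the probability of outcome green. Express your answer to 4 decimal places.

MAP estimate of p(green) = 0.4651

The posterior is Dirichlet(αᵢ + nᵢ) = Dirichlet(4, 12, 21, 10).
For a Dirichlet(a₁,…,a_K) with all aᵢ > 1, the mode has j-th component (aⱼ − 1)/(Σaᵢ − K).
Here Σaᵢ = 47 and K = 4, so p(green) = (21 − 1)/(47 − 4) = 20/43 ≈ 0.4651.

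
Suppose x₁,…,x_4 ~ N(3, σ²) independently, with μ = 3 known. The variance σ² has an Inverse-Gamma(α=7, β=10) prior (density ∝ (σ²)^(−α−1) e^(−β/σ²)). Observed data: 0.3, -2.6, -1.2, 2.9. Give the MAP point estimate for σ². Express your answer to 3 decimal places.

σ̂²_MAP = 3.815

Sum of squared deviations about the known mean: SS = (0.3−3)² + (-2.6−3)² + (-1.2−3)² + (2.9−3)² = 56.3.
The Normal likelihood contributes (σ²)^(−n/2) exp(−SS/(2σ²)), so the posterior is Inverse-Gamma(α + n/2, β + SS/2) = Inverse-Gamma(9, 38.15).
The mode of Inverse-Gamma(a, b) is b/(a+1) = 38.15/10 ≈ 3.815.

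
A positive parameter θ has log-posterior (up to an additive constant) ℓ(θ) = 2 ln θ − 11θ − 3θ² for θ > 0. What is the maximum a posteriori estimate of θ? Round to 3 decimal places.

ℓ'(θ) = 2/θ − 11 − 6θ. Setting this to zero and multiplying by θ: 6θ² + 11θ − 2 = 0.
θ = (−11 + √(11² + 4·6·2)) / (2·6) = (−11 + √169) / 12 = (−11 + 13)/12 = 1/6.
ℓ''(θ) = −2/θ² − 6 < 0, confirming a maximum.

θ̂_MAP = 0.167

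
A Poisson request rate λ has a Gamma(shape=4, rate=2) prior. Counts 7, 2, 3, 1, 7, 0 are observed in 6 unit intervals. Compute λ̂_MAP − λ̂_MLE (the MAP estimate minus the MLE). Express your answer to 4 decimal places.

MAP − MLE = -0.4583

Σxᵢ = 20. Posterior is Gamma(24, 8); MAP = (24−1)/8 = 23/8 ≈ 2.87500.
MLE = x̄ = 20/6 ≈ 3.33333.
Difference = 23/8 − 20/6 = -11/24 ≈ -0.4583.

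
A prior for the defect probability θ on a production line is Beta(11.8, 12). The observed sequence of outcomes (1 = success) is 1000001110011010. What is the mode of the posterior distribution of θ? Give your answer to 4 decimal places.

θ̂_MAP = 0.4709

Prior: Beta(11.8, 12).
Data: 7 successes in 16 trials (from the sequence). The binomial likelihood contributes θ^7(1−θ)^9, so the posterior is Beta(11.8+7, 12+9) = Beta(18.8, 21).
For Beta(a, b) with a, b > 1 the mode is (a−1)/(a+b−2) = 17.8/37.8 ≈ 0.4709.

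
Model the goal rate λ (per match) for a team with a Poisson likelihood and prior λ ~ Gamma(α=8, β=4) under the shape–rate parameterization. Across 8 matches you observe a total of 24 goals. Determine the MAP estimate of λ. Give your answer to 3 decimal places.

Σxᵢ = 24, n = 8.
Posterior ∝ λ^7e^(−4λ) · λ^24e^(−8λ) = λ^31e^(−12λ), i.e. Gamma(shape=32, rate=12).
The mode of a Gamma(a, b) with a ≥ 1 (shape–rate) is (a−1)/b = 31/12 ≈ 2.583.

λ̂_MAP = 2.583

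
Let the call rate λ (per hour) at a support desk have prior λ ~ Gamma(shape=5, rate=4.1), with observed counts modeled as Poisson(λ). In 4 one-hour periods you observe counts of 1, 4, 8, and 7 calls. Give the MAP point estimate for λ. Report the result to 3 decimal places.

λ̂_MAP = 2.963

Σxᵢ = 1+4+8+7 = 20, with n = 4.
Posterior ∝ λ^4e^(−4.1λ) · λ^20e^(−4λ) = λ^24e^(−8.1λ), i.e. Gamma(shape=25, rate=8.1).
The mode of a Gamma(a, b) with a ≥ 1 (shape–rate) is (a−1)/b = 24/8.1 ≈ 2.963.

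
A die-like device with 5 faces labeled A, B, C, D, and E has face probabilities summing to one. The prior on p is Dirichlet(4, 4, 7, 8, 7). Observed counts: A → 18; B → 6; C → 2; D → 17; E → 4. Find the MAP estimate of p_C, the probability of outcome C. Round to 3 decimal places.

MAP estimate of p_C = 0.111

The posterior is Dirichlet(αᵢ + nᵢ) = Dirichlet(22, 10, 9, 25, 11).
For a Dirichlet(a₁,…,a_K) with all aᵢ > 1, the mode has j-th component (aⱼ − 1)/(Σaᵢ − K).
Here Σaᵢ = 77 and K = 5, so p_C = (9 − 1)/(77 − 5) = 8/72 ≈ 0.111.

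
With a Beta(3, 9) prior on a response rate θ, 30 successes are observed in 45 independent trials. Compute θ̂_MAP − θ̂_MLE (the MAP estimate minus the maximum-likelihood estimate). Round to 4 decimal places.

MAP − MLE = -0.0848

Posterior is Beta(33, 24); MAP = (33−1)/(57−2) = 32/55 ≈ 0.58182.
MLE ignores the prior: θ̂_MLE = k/n = 30/45 ≈ 0.66667.
Difference = 32/55 − 30/45 = -14/165 ≈ -0.0848.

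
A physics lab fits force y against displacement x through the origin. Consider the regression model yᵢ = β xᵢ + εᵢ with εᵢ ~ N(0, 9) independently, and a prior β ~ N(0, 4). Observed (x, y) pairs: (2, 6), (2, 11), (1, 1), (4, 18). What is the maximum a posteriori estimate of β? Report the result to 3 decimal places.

β̂_MAP = 3.927

log p(β | y) = −Σ(yᵢ − βxᵢ)²/(2·9) − β²/(2·4) + const.
Setting the derivative to zero: Σxᵢ(yᵢ − βxᵢ)/9 − β/4 = 0, so β = Σxᵢyᵢ / (Σxᵢ² + σ²/τ²).
Σxᵢyᵢ = 2·6 + 2·11 + 1·1 + 4·18 = 107; Σxᵢ² = 25; σ²/τ² = 2.25.
β̂_MAP = 107 / (25 + 2.25) = 107/27.25 ≈ 3.927.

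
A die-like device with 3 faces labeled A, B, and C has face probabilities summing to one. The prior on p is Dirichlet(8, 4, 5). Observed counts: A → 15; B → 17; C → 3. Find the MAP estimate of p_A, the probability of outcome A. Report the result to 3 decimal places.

The posterior is Dirichlet(αᵢ + nᵢ) = Dirichlet(23, 21, 8).
For a Dirichlet(a₁,…,a_K) with all aᵢ > 1, the mode has j-th component (aⱼ − 1)/(Σaᵢ − K).
Here Σaᵢ = 52 and K = 3, so p_A = (23 − 1)/(52 − 3) = 22/49 ≈ 0.449.

MAP estimate of p_A = 0.449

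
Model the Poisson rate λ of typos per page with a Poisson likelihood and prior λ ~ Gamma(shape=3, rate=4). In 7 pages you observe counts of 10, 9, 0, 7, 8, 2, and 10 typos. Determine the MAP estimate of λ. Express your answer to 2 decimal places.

Σxᵢ = 10+9+0+7+8+2+10 = 46, with n = 7.
Posterior ∝ λ^2e^(−4λ) · λ^46e^(−7λ) = λ^48e^(−11λ), i.e. Gamma(shape=49, rate=11).
The mode of a Gamma(a, b) with a ≥ 1 (shape–rate) is (a−1)/b = 48/11 ≈ 4.36.

λ̂_MAP = 4.36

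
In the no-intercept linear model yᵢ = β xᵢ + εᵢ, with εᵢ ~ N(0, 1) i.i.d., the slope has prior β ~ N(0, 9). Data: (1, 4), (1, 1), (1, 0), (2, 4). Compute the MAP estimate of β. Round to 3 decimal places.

log p(β | y) = −Σ(yᵢ − βxᵢ)²/(2·1) − β²/(2·9) + const.
Setting the derivative to zero: Σxᵢ(yᵢ − βxᵢ)/1 − β/9 = 0, so β = Σxᵢyᵢ / (Σxᵢ² + σ²/τ²).
Σxᵢyᵢ = 1·4 + 1·1 + 1·0 + 2·4 = 13; Σxᵢ² = 7; σ²/τ² = 1/9.
β̂_MAP = 13 / (7 + 1/9) = 13/(64/9) = 117/64 ≈ 1.828.

β̂_MAP = 1.828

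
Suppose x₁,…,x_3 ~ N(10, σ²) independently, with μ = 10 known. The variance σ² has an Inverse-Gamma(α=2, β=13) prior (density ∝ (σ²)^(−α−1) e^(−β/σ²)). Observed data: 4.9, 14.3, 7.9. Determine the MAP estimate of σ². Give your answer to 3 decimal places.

Sum of squared deviations about the known mean: SS = (4.9−10)² + (14.3−10)² + (7.9−10)² = 48.91.
The Normal likelihood contributes (σ²)^(−n/2) exp(−SS/(2σ²)), so the posterior is Inverse-Gamma(α + n/2, β + SS/2) = Inverse-Gamma(3.5, 37.455).
The mode of Inverse-Gamma(a, b) is b/(a+1) = 37.455/4.5 ≈ 8.323.

σ̂²_MAP = 8.323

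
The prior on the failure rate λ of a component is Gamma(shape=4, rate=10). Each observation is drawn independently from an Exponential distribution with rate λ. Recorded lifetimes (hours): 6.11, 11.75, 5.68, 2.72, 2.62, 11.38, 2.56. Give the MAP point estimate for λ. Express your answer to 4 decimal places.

λ̂_MAP = 0.1893

The Exponential(rate=λ) likelihood is ∝ λ^n e^(−λΣtᵢ). Here n = 7 and Σtᵢ = 6.11 + 11.75 + 5.68 + 2.72 + 2.62 + 11.38 + 2.56 = 42.82.
Posterior ∝ λ^3e^(−10λ) · λ^7e^(−42.82λ) = λ^10e^(−52.82λ), i.e. Gamma(11, 52.82).
Mode = (a−1)/b = 10/52.82 ≈ 0.1893.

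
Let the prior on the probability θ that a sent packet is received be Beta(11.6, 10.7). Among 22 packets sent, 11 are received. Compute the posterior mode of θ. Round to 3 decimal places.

θ̂_MAP = 0.511

Prior: Beta(11.6, 10.7).
Data: 11 successes in 22 trials. The binomial likelihood contributes θ^11(1−θ)^11, so the posterior is Beta(11.6+11, 10.7+11) = Beta(22.6, 21.7).
For Beta(a, b) with a, b > 1 the mode is (a−1)/(a+b−2) = 21.6/42.3 ≈ 0.511.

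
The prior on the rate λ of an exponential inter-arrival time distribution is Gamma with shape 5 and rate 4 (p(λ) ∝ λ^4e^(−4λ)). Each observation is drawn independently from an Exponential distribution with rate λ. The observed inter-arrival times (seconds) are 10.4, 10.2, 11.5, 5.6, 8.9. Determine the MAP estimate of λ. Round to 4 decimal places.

λ̂_MAP = 0.1779

The Exponential(rate=λ) likelihood is ∝ λ^n e^(−λΣtᵢ). Here n = 5 and Σtᵢ = 10.4 + 10.2 + 11.5 + 5.6 + 8.9 = 46.6.
Posterior ∝ λ^4e^(−4λ) · λ^5e^(−46.6λ) = λ^9e^(−50.6λ), i.e. Gamma(10, 50.6).
Mode = (a−1)/b = 9/50.6 ≈ 0.1779.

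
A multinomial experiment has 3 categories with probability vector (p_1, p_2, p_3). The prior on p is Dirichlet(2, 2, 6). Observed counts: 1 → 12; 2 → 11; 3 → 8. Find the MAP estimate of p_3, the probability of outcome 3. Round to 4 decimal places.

The posterior is Dirichlet(αᵢ + nᵢ) = Dirichlet(14, 13, 14).
For a Dirichlet(a₁,…,a_K) with all aᵢ > 1, the mode has j-th component (aⱼ − 1)/(Σaᵢ − K).
Here Σaᵢ = 41 and K = 3, so p_3 = (14 − 1)/(41 − 3) = 13/38 ≈ 0.3421.

MAP estimate: 0.3421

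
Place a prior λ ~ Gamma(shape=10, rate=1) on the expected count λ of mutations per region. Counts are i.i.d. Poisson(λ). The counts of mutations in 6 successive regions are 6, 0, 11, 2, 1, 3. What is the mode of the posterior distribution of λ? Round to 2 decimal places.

Σxᵢ = 6+0+11+2+1+3 = 23, with n = 6.
Posterior ∝ λ^9e^(−1λ) · λ^23e^(−6λ) = λ^32e^(−7λ), i.e. Gamma(shape=33, rate=7).
The mode of a Gamma(a, b) with a ≥ 1 (shape–rate) is (a−1)/b = 32/7 ≈ 4.57.

λ̂_MAP = 4.57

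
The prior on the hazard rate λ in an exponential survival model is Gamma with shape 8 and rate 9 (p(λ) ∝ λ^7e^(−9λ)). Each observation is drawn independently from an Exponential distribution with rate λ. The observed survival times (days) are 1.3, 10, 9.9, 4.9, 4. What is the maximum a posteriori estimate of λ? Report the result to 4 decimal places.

λ̂_MAP = 0.3069

The Exponential(rate=λ) likelihood is ∝ λ^n e^(−λΣtᵢ). Here n = 5 and Σtᵢ = 1.3 + 10 + 9.9 + 4.9 + 4 = 30.1.
Posterior ∝ λ^7e^(−9λ) · λ^5e^(−30.1λ) = λ^12e^(−39.1λ), i.e. Gamma(13, 39.1).
Mode = (a−1)/b = 12/39.1 ≈ 0.3069.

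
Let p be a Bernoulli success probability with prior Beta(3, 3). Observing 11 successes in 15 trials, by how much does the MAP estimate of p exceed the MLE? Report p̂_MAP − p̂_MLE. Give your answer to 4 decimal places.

Posterior is Beta(14, 7); MAP = (14−1)/(21−2) = 13/19 ≈ 0.68421.
MLE ignores the prior: p̂_MLE = k/n = 11/15 ≈ 0.73333.
Difference = 13/19 − 11/15 = -14/285 ≈ -0.0491.

MAP − MLE = -0.0491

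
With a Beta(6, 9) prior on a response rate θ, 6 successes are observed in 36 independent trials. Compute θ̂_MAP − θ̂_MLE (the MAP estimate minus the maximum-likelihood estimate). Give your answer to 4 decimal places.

Posterior is Beta(12, 39); MAP = (12−1)/(51−2) = 11/49 ≈ 0.22449.
MLE ignores the prior: θ̂_MLE = k/n = 6/36 ≈ 0.16667.
Difference = 11/49 − 6/36 = 17/294 ≈ 0.0578.

MAP − MLE = 0.0578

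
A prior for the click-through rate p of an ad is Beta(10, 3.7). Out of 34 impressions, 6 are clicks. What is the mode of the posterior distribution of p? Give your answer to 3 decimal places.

Prior: Beta(10, 3.7).
Data: 6 successes in 34 trials. The binomial likelihood contributes p^6(1−p)^28, so the posterior is Beta(10+6, 3.7+28) = Beta(16, 31.7).
For Beta(a, b) with a, b > 1 the mode is (a−1)/(a+b−2) = 15/45.7 ≈ 0.328.

p̂_MAP = 0.328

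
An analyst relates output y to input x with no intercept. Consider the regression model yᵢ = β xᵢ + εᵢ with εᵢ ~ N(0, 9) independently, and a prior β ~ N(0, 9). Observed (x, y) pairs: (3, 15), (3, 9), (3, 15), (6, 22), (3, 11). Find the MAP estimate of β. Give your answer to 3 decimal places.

β̂_MAP = 3.863

log p(β | y) = −Σ(yᵢ − βxᵢ)²/(2·9) − β²/(2·9) + const.
Setting the derivative to zero: Σxᵢ(yᵢ − βxᵢ)/9 − β/9 = 0, so β = Σxᵢyᵢ / (Σxᵢ² + σ²/τ²).
Σxᵢyᵢ = 3·15 + 3·9 + 3·15 + 6·22 + 3·11 = 282; Σxᵢ² = 72; σ²/τ² = 1.
β̂_MAP = 282 / (72 + 1) = 282/73 ≈ 3.863.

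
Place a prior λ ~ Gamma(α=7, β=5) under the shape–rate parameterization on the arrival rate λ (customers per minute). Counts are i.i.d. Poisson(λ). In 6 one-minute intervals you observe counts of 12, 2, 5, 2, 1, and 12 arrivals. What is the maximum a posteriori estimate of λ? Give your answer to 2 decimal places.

Σxᵢ = 12+2+5+2+1+12 = 34, with n = 6.
Posterior ∝ λ^6e^(−5λ) · λ^34e^(−6λ) = λ^40e^(−11λ), i.e. Gamma(shape=41, rate=11).
The mode of a Gamma(a, b) with a ≥ 1 (shape–rate) is (a−1)/b = 40/11 ≈ 3.64.

λ̂_MAP = 3.64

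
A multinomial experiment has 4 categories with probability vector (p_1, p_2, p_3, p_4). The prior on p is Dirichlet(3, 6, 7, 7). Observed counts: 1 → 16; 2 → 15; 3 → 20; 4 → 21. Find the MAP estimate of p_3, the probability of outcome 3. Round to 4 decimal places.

MAP estimate: 0.2857

The posterior is Dirichlet(αᵢ + nᵢ) = Dirichlet(19, 21, 27, 28).
For a Dirichlet(a₁,…,a_K) with all aᵢ > 1, the mode has j-th component (aⱼ − 1)/(Σaᵢ − K).
Here Σaᵢ = 95 and K = 4, so p_3 = (27 − 1)/(95 − 4) = 26/91 ≈ 0.2857.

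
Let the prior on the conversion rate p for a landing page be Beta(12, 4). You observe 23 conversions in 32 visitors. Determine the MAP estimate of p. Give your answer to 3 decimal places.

Prior: Beta(12, 4).
Data: 23 successes in 32 trials. The binomial likelihood contributes p^23(1−p)^9, so the posterior is Beta(12+23, 4+9) = Beta(35, 13).
For Beta(a, b) with a, b > 1 the mode is (a−1)/(a+b−2) = 34/46 ≈ 0.739.

p̂_MAP = 0.739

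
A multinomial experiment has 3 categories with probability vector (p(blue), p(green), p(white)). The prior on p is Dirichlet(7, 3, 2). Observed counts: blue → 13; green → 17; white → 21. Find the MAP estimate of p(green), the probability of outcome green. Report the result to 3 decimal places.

MAP estimate of p(green) = 0.317

The posterior is Dirichlet(αᵢ + nᵢ) = Dirichlet(20, 20, 23).
For a Dirichlet(a₁,…,a_K) with all aᵢ > 1, the mode has j-th component (aⱼ − 1)/(Σaᵢ − K).
Here Σaᵢ = 63 and K = 3, so p(green) = (20 − 1)/(63 − 3) = 19/60 ≈ 0.317.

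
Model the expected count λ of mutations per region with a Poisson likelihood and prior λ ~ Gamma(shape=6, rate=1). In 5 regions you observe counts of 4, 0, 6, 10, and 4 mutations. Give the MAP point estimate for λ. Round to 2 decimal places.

Σxᵢ = 4+0+6+10+4 = 24, with n = 5.
Posterior ∝ λ^5e^(−1λ) · λ^24e^(−5λ) = λ^29e^(−6λ), i.e. Gamma(shape=30, rate=6).
The mode of a Gamma(a, b) with a ≥ 1 (shape–rate) is (a−1)/b = 29/6 ≈ 4.83.

λ̂_MAP = 4.83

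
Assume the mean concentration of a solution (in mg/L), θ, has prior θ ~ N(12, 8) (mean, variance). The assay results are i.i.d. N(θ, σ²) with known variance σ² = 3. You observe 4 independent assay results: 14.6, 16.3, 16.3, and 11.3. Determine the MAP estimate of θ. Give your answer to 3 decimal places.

n = 4; x̄ = (14.6 + 16.3 + 16.3 + 11.3)/4 = 58.5/4 = 14.625.
For a Normal prior and Normal likelihood with known variance, the posterior is Normal; its mode equals its mean, the precision-weighted average.
Prior precision 1/σ₀² = 1/8 = 0.125; data precision n/σ² = 4/3.
θ̂ = (0.125·12 + (4/3)·14.625) / (0.125 + 4/3) = 21/(35/24) = 14.400.

θ̂_MAP = 14.400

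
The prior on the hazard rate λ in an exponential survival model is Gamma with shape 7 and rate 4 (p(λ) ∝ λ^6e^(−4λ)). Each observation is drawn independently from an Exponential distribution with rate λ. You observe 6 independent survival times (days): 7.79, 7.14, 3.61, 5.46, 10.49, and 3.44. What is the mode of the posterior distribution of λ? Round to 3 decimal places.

λ̂_MAP = 0.286

The Exponential(rate=λ) likelihood is ∝ λ^n e^(−λΣtᵢ). Here n = 6 and Σtᵢ = 7.79 + 7.14 + 3.61 + 5.46 + 10.49 + 3.44 = 37.93.
Posterior ∝ λ^6e^(−4λ) · λ^6e^(−37.93λ) = λ^12e^(−41.93λ), i.e. Gamma(13, 41.93).
Mode = (a−1)/b = 12/41.93 ≈ 0.286.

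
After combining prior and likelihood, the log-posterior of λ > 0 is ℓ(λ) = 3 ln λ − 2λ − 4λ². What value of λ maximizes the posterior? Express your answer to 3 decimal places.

λ̂_MAP = 0.500

ℓ'(λ) = 3/λ − 2 − 8λ. Setting this to zero and multiplying by λ: 8λ² + 2λ − 3 = 0.
λ = (−2 + √(2² + 4·8·3)) / (2·8) = (−2 + √100) / 16 = (−2 + 10)/16 = 1/2.
ℓ''(λ) = −3/λ² − 8 < 0, confirming a maximum.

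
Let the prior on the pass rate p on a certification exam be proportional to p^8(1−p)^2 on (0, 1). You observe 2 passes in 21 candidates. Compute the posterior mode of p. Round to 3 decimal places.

p̂_MAP = 0.323

The prior density ∝ p^8(1−p)^2 is the kernel of Beta(9, 3).
Data: 2 successes in 21 trials. The binomial likelihood contributes p^2(1−p)^19, so the posterior is Beta(9+2, 3+19) = Beta(11, 22).
For Beta(a, b) with a, b > 1 the mode is (a−1)/(a+b−2) = 10/31 ≈ 0.323.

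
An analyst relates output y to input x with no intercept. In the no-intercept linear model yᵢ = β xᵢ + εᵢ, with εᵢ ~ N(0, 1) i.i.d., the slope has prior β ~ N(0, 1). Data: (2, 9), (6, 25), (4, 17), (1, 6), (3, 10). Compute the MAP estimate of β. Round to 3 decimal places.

log p(β | y) = −Σ(yᵢ − βxᵢ)²/(2·1) − β²/(2·1) + const.
Setting the derivative to zero: Σxᵢ(yᵢ − βxᵢ)/1 − β/1 = 0, so β = Σxᵢyᵢ / (Σxᵢ² + σ²/τ²).
Σxᵢyᵢ = 2·9 + 6·25 + 4·17 + 1·6 + 3·10 = 272; Σxᵢ² = 66; σ²/τ² = 1.
β̂_MAP = 272 / (66 + 1) = 272/67 ≈ 4.060.

β̂_MAP = 4.060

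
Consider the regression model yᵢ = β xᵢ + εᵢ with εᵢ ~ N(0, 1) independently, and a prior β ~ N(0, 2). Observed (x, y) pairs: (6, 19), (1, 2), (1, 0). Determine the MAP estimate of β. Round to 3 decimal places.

β̂_MAP = 3.013

log p(β | y) = −Σ(yᵢ − βxᵢ)²/(2·1) − β²/(2·2) + const.
Setting the derivative to zero: Σxᵢ(yᵢ − βxᵢ)/1 − β/2 = 0, so β = Σxᵢyᵢ / (Σxᵢ² + σ²/τ²).
Σxᵢyᵢ = 6·19 + 1·2 + 1·0 = 116; Σxᵢ² = 38; σ²/τ² = 0.5.
β̂_MAP = 116 / (38 + 0.5) = 116/38.5 ≈ 3.013.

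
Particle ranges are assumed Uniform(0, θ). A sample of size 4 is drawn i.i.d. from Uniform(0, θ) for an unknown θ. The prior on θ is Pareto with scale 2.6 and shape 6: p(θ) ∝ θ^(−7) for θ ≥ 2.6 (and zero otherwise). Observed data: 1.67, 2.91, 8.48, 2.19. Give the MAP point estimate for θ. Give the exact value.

θ̂_MAP = 8.48

The Uniform(0, θ) likelihood is θ^(−n) for θ ≥ max(xᵢ), zero otherwise. Here max(xᵢ) = 8.48.
Posterior ∝ θ^(−7) · θ^(−4) = θ^(−11) on θ ≥ max(2.6, 8.48) = 8.48.
This density is strictly decreasing in θ, so the posterior mode lies at the lower boundary of the support.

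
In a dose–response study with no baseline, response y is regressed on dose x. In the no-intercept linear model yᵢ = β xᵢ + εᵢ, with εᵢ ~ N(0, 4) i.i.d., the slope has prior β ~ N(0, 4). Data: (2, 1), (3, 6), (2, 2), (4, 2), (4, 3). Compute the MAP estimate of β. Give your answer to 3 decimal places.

β̂_MAP = 0.880

log p(β | y) = −Σ(yᵢ − βxᵢ)²/(2·4) − β²/(2·4) + const.
Setting the derivative to zero: Σxᵢ(yᵢ − βxᵢ)/4 − β/4 = 0, so β = Σxᵢyᵢ / (Σxᵢ² + σ²/τ²).
Σxᵢyᵢ = 2·1 + 3·6 + 2·2 + 4·2 + 4·3 = 44; Σxᵢ² = 49; σ²/τ² = 1.
β̂_MAP = 44 / (49 + 1) = 44/50 ≈ 0.880.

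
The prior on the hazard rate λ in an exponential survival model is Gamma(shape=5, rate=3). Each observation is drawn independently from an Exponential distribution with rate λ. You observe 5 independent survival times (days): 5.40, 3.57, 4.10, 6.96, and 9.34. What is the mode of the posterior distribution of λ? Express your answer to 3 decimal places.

The Exponential(rate=λ) likelihood is ∝ λ^n e^(−λΣtᵢ). Here n = 5 and Σtᵢ = 5.40 + 3.57 + 4.10 + 6.96 + 9.34 = 29.37.
Posterior ∝ λ^4e^(−3λ) · λ^5e^(−29.37λ) = λ^9e^(−32.37λ), i.e. Gamma(10, 32.37).
Mode = (a−1)/b = 9/32.37 ≈ 0.278.

λ̂_MAP = 0.278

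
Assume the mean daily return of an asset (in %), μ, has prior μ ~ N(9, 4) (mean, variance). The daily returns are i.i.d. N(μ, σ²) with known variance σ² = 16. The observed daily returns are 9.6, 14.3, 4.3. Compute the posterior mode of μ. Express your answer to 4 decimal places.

μ̂_MAP = 9.1714

n = 3; x̄ = (9.6 + 14.3 + 4.3)/3 = 28.2/3 = 9.4.
For a Normal prior and Normal likelihood with known variance, the posterior is Normal; its mode equals its mean, the precision-weighted average.
Prior precision 1/σ₀² = 1/4 = 0.25; data precision n/σ² = 3/16 = 0.1875.
μ̂ = (0.25·9 + 0.1875·9.4) / (0.25 + 0.1875) = 4.0125/0.4375 = 321/35 ≈ 9.1714.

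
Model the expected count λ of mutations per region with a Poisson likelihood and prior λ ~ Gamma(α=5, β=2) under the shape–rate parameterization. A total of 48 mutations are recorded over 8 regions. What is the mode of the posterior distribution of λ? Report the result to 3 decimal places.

Σxᵢ = 48, n = 8.
Posterior ∝ λ^4e^(−2λ) · λ^48e^(−8λ) = λ^52e^(−10λ), i.e. Gamma(shape=53, rate=10).
The mode of a Gamma(a, b) with a ≥ 1 (shape–rate) is (a−1)/b = 52/10 ≈ 5.200.

λ̂_MAP = 5.200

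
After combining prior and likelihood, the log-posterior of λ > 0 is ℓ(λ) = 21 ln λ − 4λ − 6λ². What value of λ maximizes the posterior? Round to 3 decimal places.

λ̂_MAP = 1.167

ℓ'(λ) = 21/λ − 4 − 12λ. Setting this to zero and multiplying by λ: 12λ² + 4λ − 21 = 0.
λ = (−4 + √(4² + 4·12·21)) / (2·12) = (−4 + √1024) / 24 = (−4 + 32)/24 = 7/6.
ℓ''(λ) = −21/λ² − 12 < 0, confirming a maximum.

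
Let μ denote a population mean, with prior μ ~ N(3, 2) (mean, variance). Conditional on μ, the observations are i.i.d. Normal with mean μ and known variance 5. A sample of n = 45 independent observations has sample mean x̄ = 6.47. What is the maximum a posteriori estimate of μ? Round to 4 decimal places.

n = 45, x̄ = 6.47.
For a Normal prior and Normal likelihood with known variance, the posterior is Normal; its mode equals its mean, the precision-weighted average.
Prior precision 1/σ₀² = 1/2 = 0.5; data precision n/σ² = 45/5 = 9.
μ̂ = (0.5·3 + 9·6.47) / (0.5 + 9) = 59.73/9.5 = 5973/950 ≈ 6.2874.

μ̂_MAP = 6.2874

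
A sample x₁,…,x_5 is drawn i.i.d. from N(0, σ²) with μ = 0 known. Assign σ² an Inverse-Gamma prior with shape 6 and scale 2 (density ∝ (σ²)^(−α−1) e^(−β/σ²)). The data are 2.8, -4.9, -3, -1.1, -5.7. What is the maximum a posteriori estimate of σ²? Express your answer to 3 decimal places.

σ̂²_MAP = 4.134

Sum of squared deviations about the known mean: SS = (2.8−0)² + (-4.9−0)² + (-3−0)² + (-1.1−0)² + (-5.7−0)² = 74.55.
The Normal likelihood contributes (σ²)^(−n/2) exp(−SS/(2σ²)), so the posterior is Inverse-Gamma(α + n/2, β + SS/2) = Inverse-Gamma(8.5, 39.275).
The mode of Inverse-Gamma(a, b) is b/(a+1) = 39.275/9.5 ≈ 4.134.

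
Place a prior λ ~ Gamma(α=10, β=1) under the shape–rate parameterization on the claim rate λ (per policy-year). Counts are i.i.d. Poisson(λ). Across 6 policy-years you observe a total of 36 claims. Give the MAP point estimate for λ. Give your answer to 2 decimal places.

Σxᵢ = 36, n = 6.
Posterior ∝ λ^9e^(−1λ) · λ^36e^(−6λ) = λ^45e^(−7λ), i.e. Gamma(shape=46, rate=7).
The mode of a Gamma(a, b) with a ≥ 1 (shape–rate) is (a−1)/b = 45/7 ≈ 6.43.

λ̂_MAP = 6.43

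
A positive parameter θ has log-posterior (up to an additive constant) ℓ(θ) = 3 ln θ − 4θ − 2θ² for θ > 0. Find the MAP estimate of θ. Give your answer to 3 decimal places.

θ̂_MAP = 0.500

ℓ'(θ) = 3/θ − 4 − 4θ. Setting this to zero and multiplying by θ: 4θ² + 4θ − 3 = 0.
θ = (−4 + √(4² + 4·4·3)) / (2·4) = (−4 + √64) / 8 = (−4 + 8)/8 = 1/2.
ℓ''(θ) = −3/θ² − 4 < 0, confirming a maximum.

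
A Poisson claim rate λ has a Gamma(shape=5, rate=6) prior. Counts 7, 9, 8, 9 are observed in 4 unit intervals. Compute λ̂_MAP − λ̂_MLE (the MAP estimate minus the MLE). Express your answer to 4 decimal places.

Σxᵢ = 33. Posterior is Gamma(38, 10); MAP = (38−1)/10 = 37/10 ≈ 3.70000.
MLE = x̄ = 33/4 ≈ 8.25000.
Difference = 37/10 − 33/4 = -91/20 ≈ -4.5500.

MAP − MLE = -4.5500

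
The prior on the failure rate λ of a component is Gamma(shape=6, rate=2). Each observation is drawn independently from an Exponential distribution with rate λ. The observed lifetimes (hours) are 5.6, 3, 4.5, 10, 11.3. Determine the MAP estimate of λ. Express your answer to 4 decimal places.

λ̂_MAP = 0.2747

The Exponential(rate=λ) likelihood is ∝ λ^n e^(−λΣtᵢ). Here n = 5 and Σtᵢ = 5.6 + 3 + 4.5 + 10 + 11.3 = 34.4.
Posterior ∝ λ^5e^(−2λ) · λ^5e^(−34.4λ) = λ^10e^(−36.4λ), i.e. Gamma(11, 36.4).
Mode = (a−1)/b = 10/36.4 ≈ 0.2747.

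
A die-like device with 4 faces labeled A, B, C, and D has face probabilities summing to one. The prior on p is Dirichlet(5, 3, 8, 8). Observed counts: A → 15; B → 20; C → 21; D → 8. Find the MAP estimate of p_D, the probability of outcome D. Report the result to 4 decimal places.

The posterior is Dirichlet(αᵢ + nᵢ) = Dirichlet(20, 23, 29, 16).
For a Dirichlet(a₁,…,a_K) with all aᵢ > 1, the mode has j-th component (aⱼ − 1)/(Σaᵢ − K).
Here Σaᵢ = 88 and K = 4, so p_D = (16 − 1)/(88 − 4) = 15/84 ≈ 0.1786.

MAP estimate of p_D = 0.1786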